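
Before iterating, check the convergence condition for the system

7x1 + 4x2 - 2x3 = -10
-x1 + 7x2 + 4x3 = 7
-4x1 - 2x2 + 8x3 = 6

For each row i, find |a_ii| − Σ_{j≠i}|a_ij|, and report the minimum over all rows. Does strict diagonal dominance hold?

1

row 1: |7| − (4+2) = 1
row 2: |7| − (1+4) = 2
row 3: |8| − (4+2) = 2
minimum over rows = 1 → strictly diagonally dominant (convergence guaranteed)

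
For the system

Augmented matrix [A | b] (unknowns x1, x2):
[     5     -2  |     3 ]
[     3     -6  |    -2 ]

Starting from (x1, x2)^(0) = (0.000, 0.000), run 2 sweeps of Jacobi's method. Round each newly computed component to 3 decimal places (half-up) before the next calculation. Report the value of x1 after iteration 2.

Iteration 1:
  x1 = (3 - (-2)·0.000) / (5) = 0.600
  x2 = (-2 - (3)·0.000) / (-6) = 0.333
Iteration 2:
  x1 = (3 - (-2)·0.333) / (5) = 0.733
  x2 = (-2 - (3)·0.600) / (-6) = 0.633

0.733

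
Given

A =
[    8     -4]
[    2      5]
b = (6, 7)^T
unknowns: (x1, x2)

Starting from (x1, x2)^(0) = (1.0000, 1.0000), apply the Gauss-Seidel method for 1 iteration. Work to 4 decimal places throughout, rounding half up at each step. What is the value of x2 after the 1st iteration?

Iteration 1:
  x1 = (6 - (-4)·1.0000) / (8) = 1.2500
  x2 = (7 - (2)·1.2500) / (5) = 0.9000

0.9000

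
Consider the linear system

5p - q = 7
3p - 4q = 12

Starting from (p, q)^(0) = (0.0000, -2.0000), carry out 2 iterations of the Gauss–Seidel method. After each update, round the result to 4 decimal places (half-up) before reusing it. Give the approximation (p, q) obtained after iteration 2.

Iteration 1:
  p = (7 - (-1)·-2.0000) / (5) = 1.0000
  q = (12 - (3)·1.0000) / (-4) = -2.2500
Iteration 2:
  p = (7 - (-1)·-2.2500) / (5) = 0.9500
  q = (12 - (3)·0.9500) / (-4) = -2.2875

(0.9500, -2.2875)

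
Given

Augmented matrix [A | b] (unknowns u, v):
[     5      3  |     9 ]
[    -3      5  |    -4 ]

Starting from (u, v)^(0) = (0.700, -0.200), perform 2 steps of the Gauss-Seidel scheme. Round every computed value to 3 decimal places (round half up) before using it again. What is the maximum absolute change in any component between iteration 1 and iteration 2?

Iteration 1:
  u = (9 - (3)·-0.200) / (5) = 1.920
  v = (-4 - (-3)·1.920) / (5) = 0.352
Iteration 2:
  u = (9 - (3)·0.352) / (5) = 1.589
  v = (-4 - (-3)·1.589) / (5) = 0.153
Change: (-0.331, -0.199) → max |·| = 0.331

0.331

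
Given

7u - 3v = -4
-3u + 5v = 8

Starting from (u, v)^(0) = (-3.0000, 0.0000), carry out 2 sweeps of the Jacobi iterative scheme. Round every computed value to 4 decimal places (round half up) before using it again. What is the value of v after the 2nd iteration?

Iteration 1:
  u = (-4 - (-3)·0.0000) / (7) = -0.5714
  v = (8 - (-3)·-3.0000) / (5) = -0.2000
Iteration 2:
  u = (-4 - (-3)·-0.2000) / (7) = -0.6571
  v = (8 - (-3)·-0.5714) / (5) = 1.2572

1.2572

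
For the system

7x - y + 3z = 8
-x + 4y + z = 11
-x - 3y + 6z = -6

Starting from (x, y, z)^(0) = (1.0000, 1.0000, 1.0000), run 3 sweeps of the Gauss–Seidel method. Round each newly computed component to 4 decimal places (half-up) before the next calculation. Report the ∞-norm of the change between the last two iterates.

0.0616

Iteration 1:
  x = (8 - (-1)·1.0000 - (3)·1.0000) / (7) = 0.8571
  y = (11 - (-1)·0.8571 - (1)·1.0000) / (4) = 2.7143
  z = (-6 - (-1)·0.8571 - (-3)·2.7143) / (6) = 0.5000
Iteration 2:
  x = (8 - (-1)·2.7143 - (3)·0.5000) / (7) = 1.3163
  y = (11 - (-1)·1.3163 - (1)·0.5000) / (4) = 2.9541
  z = (-6 - (-1)·1.3163 - (-3)·2.9541) / (6) = 0.6964
Iteration 3:
  x = (8 - (-1)·2.9541 - (3)·0.6964) / (7) = 1.2664
  y = (11 - (-1)·1.2664 - (1)·0.6964) / (4) = 2.8925
  z = (-6 - (-1)·1.2664 - (-3)·2.8925) / (6) = 0.6573
Change: (-0.0499, -0.0616, -0.0391) → max |·| = 0.0616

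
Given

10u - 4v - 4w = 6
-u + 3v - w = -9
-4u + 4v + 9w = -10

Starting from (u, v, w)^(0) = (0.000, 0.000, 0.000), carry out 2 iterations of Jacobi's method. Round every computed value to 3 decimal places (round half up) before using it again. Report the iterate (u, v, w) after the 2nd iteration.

(-1.044, -3.170, 0.489)

Iteration 1:
  u = (6 - (-4)·0.000 - (-4)·0.000) / (10) = 0.600
  v = (-9 - (-1)·0.000 - (-1)·0.000) / (3) = -3.000
  w = (-10 - (-4)·0.000 - (4)·0.000) / (9) = -1.111
Iteration 2:
  u = (6 - (-4)·-3.000 - (-4)·-1.111) / (10) = -1.044
  v = (-9 - (-1)·0.600 - (-1)·-1.111) / (3) = -3.170
  w = (-10 - (-4)·0.600 - (4)·-3.000) / (9) = 0.489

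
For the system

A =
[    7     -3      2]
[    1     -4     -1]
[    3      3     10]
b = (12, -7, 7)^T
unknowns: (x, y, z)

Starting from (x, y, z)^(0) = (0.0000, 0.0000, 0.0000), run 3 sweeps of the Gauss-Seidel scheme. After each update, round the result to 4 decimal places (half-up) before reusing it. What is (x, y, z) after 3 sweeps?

Iteration 1:
  x = (12 - (-3)·0.0000 - (2)·0.0000) / (7) = 1.7143
  y = (-7 - (1)·1.7143 - (-1)·0.0000) / (-4) = 2.1786
  z = (7 - (3)·1.7143 - (3)·2.1786) / (10) = -0.4679
Iteration 2:
  x = (12 - (-3)·2.1786 - (2)·-0.4679) / (7) = 2.7817
  y = (-7 - (1)·2.7817 - (-1)·-0.4679) / (-4) = 2.5624
  z = (7 - (3)·2.7817 - (3)·2.5624) / (10) = -0.9032
Iteration 3:
  x = (12 - (-3)·2.5624 - (2)·-0.9032) / (7) = 3.0705
  y = (-7 - (1)·3.0705 - (-1)·-0.9032) / (-4) = 2.7434
  z = (7 - (3)·3.0705 - (3)·2.7434) / (10) = -1.0442

(3.0705, 2.7434, -1.0442)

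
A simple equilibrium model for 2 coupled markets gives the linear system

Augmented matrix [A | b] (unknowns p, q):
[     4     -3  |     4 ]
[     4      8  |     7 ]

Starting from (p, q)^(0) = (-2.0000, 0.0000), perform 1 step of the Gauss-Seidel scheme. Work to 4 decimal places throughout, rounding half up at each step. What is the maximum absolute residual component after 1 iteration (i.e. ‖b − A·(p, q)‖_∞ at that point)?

Iteration 1:
  p = (4 - (-3)·0.0000) / (4) = 1.0000
  q = (7 - (4)·1.0000) / (8) = 0.3750
Residual b − A·x = (1.1250, 0.0000); ∞-norm = 1.1250

1.1250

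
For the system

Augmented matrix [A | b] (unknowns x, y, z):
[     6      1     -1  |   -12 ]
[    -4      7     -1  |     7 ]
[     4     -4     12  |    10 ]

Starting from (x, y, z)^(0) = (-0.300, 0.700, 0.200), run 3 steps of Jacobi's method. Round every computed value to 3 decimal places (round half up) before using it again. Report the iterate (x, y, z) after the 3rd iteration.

(-1.694, 0.146, 1.475)

Iteration 1:
  x = (-12 - (1)·0.700 - (-1)·0.200) / (6) = -2.083
  y = (7 - (-4)·-0.300 - (-1)·0.200) / (7) = 0.857
  z = (10 - (4)·-0.300 - (-4)·0.700) / (12) = 1.167
Iteration 2:
  x = (-12 - (1)·0.857 - (-1)·1.167) / (6) = -1.948
  y = (7 - (-4)·-2.083 - (-1)·1.167) / (7) = -0.024
  z = (10 - (4)·-2.083 - (-4)·0.857) / (12) = 1.813
Iteration 3:
  x = (-12 - (1)·-0.024 - (-1)·1.813) / (6) = -1.694
  y = (7 - (-4)·-1.948 - (-1)·1.813) / (7) = 0.146
  z = (10 - (4)·-1.948 - (-4)·-0.024) / (12) = 1.475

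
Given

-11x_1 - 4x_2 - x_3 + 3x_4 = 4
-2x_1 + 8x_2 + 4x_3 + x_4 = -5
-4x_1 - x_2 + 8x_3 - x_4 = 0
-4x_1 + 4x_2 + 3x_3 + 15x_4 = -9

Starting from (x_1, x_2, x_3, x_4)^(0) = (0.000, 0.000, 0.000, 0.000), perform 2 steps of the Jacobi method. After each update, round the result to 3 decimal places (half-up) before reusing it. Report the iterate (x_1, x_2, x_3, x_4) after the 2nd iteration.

(-0.300, -0.641, -0.335, -0.530)

Iteration 1:
  x_1 = (4 - (-4)·0.000 - (-1)·0.000 - (3)·0.000) / (-11) = -0.364
  x_2 = (-5 - (-2)·0.000 - (4)·0.000 - (1)·0.000) / (8) = -0.625
  x_3 = (0 - (-4)·0.000 - (-1)·0.000 - (-1)·0.000) / (8) = 0.000
  x_4 = (-9 - (-4)·0.000 - (4)·0.000 - (3)·0.000) / (15) = -0.600
Iteration 2:
  x_1 = (4 - (-4)·-0.625 - (-1)·0.000 - (3)·-0.600) / (-11) = -0.300
  x_2 = (-5 - (-2)·-0.364 - (4)·0.000 - (1)·-0.600) / (8) = -0.641
  x_3 = (0 - (-4)·-0.364 - (-1)·-0.625 - (-1)·-0.600) / (8) = -0.335
  x_4 = (-9 - (-4)·-0.364 - (4)·-0.625 - (3)·0.000) / (15) = -0.530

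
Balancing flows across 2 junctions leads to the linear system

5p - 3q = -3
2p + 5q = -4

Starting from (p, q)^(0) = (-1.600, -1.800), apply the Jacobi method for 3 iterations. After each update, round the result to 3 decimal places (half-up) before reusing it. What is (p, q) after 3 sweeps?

(-0.677, -0.522)

Iteration 1:
  p = (-3 - (-3)·-1.800) / (5) = -1.680
  q = (-4 - (2)·-1.600) / (5) = -0.160
Iteration 2:
  p = (-3 - (-3)·-0.160) / (5) = -0.696
  q = (-4 - (2)·-1.680) / (5) = -0.128
Iteration 3:
  p = (-3 - (-3)·-0.128) / (5) = -0.677
  q = (-4 - (2)·-0.696) / (5) = -0.522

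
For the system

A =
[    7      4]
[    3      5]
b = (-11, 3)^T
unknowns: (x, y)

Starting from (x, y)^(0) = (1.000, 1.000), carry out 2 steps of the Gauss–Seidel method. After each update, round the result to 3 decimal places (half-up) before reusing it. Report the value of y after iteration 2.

Iteration 1:
  x = (-11 - (4)·1.000) / (7) = -2.143
  y = (3 - (3)·-2.143) / (5) = 1.886
Iteration 2:
  x = (-11 - (4)·1.886) / (7) = -2.649
  y = (3 - (3)·-2.649) / (5) = 2.189

2.189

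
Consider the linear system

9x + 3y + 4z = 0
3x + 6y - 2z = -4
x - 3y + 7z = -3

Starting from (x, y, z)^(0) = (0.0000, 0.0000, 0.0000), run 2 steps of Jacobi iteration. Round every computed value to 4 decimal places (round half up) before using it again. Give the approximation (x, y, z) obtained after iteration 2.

Iteration 1:
  x = (0 - (3)·0.0000 - (4)·0.0000) / (9) = 0.0000
  y = (-4 - (3)·0.0000 - (-2)·0.0000) / (6) = -0.6667
  z = (-3 - (1)·0.0000 - (-3)·0.0000) / (7) = -0.4286
Iteration 2:
  x = (0 - (3)·-0.6667 - (4)·-0.4286) / (9) = 0.4127
  y = (-4 - (3)·0.0000 - (-2)·-0.4286) / (6) = -0.8095
  z = (-3 - (1)·0.0000 - (-3)·-0.6667) / (7) = -0.7143

(0.4127, -0.8095, -0.7143)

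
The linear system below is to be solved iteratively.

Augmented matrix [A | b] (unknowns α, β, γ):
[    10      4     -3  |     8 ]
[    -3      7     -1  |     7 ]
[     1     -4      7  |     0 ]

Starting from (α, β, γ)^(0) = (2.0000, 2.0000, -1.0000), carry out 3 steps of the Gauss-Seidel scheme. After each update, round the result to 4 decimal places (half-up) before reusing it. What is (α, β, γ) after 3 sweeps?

(0.4654, 1.2959, 0.6740)

Iteration 1:
  α = (8 - (4)·2.0000 - (-3)·-1.0000) / (10) = -0.3000
  β = (7 - (-3)·-0.3000 - (-1)·-1.0000) / (7) = 0.7286
  γ = (0 - (1)·-0.3000 - (-4)·0.7286) / (7) = 0.4592
Iteration 2:
  α = (8 - (4)·0.7286 - (-3)·0.4592) / (10) = 0.6463
  β = (7 - (-3)·0.6463 - (-1)·0.4592) / (7) = 1.3426
  γ = (0 - (1)·0.6463 - (-4)·1.3426) / (7) = 0.6749
Iteration 3:
  α = (8 - (4)·1.3426 - (-3)·0.6749) / (10) = 0.4654
  β = (7 - (-3)·0.4654 - (-1)·0.6749) / (7) = 1.2959
  γ = (0 - (1)·0.4654 - (-4)·1.2959) / (7) = 0.6740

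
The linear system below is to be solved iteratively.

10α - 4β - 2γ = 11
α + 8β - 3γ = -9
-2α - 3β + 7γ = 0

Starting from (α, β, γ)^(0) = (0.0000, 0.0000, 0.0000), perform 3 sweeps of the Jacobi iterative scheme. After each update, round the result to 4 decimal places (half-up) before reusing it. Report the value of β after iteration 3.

-1.2692

Iteration 1:
  α = (11 - (-4)·0.0000 - (-2)·0.0000) / (10) = 1.1000
  β = (-9 - (1)·0.0000 - (-3)·0.0000) / (8) = -1.1250
  γ = (0 - (-2)·0.0000 - (-3)·0.0000) / (7) = 0.0000
Iteration 2:
  α = (11 - (-4)·-1.1250 - (-2)·0.0000) / (10) = 0.6500
  β = (-9 - (1)·1.1000 - (-3)·0.0000) / (8) = -1.2625
  γ = (0 - (-2)·1.1000 - (-3)·-1.1250) / (7) = -0.1679
Iteration 3:
  α = (11 - (-4)·-1.2625 - (-2)·-0.1679) / (10) = 0.5614
  β = (-9 - (1)·0.6500 - (-3)·-0.1679) / (8) = -1.2692
  γ = (0 - (-2)·0.6500 - (-3)·-1.2625) / (7) = -0.3554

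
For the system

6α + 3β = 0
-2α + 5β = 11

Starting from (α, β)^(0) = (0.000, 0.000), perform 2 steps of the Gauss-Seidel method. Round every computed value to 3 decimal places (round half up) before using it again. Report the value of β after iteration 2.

Iteration 1:
  α = (0 - (3)·0.000) / (6) = 0.000
  β = (11 - (-2)·0.000) / (5) = 2.200
Iteration 2:
  α = (0 - (3)·2.200) / (6) = -1.100
  β = (11 - (-2)·-1.100) / (5) = 1.760

1.760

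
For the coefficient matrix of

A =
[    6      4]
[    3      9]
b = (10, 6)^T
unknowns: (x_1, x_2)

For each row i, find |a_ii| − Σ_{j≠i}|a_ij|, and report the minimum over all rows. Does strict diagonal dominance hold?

2

row 1: |6| − (4) = 2
row 2: |9| − (3) = 6
minimum over rows = 2 → strictly diagonally dominant (convergence guaranteed)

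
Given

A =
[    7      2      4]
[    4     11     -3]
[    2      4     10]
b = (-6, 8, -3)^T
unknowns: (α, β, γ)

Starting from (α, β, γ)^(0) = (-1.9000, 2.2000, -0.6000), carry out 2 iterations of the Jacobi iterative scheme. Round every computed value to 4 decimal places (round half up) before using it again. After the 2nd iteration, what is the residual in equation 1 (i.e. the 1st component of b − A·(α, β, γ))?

-0.2478

Iteration 1:
  α = (-6 - (2)·2.2000 - (4)·-0.6000) / (7) = -1.1429
  β = (8 - (4)·-1.9000 - (-3)·-0.6000) / (11) = 1.2545
  γ = (-3 - (2)·-1.9000 - (4)·2.2000) / (10) = -0.8000
Iteration 2:
  α = (-6 - (2)·1.2545 - (4)·-0.8000) / (7) = -0.7584
  β = (8 - (4)·-1.1429 - (-3)·-0.8000) / (11) = 0.9247
  γ = (-3 - (2)·-1.1429 - (4)·1.2545) / (10) = -0.5732
Residual b − A·x = (-0.2478, -0.8577, 0.5500)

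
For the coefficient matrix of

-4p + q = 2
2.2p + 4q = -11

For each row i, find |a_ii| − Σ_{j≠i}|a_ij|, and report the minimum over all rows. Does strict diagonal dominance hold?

row 1: |-4| − (1) = 3
row 2: |4| − (2.2) = 1.8
minimum over rows = 1.8 → strictly diagonally dominant (convergence guaranteed)

1.8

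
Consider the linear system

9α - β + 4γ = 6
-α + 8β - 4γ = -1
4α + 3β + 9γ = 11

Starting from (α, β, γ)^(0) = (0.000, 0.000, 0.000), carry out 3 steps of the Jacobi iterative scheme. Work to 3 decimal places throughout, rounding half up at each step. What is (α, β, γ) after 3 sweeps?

Iteration 1:
  α = (6 - (-1)·0.000 - (4)·0.000) / (9) = 0.667
  β = (-1 - (-1)·0.000 - (-4)·0.000) / (8) = -0.125
  γ = (11 - (4)·0.000 - (3)·0.000) / (9) = 1.222
Iteration 2:
  α = (6 - (-1)·-0.125 - (4)·1.222) / (9) = 0.110
  β = (-1 - (-1)·0.667 - (-4)·1.222) / (8) = 0.569
  γ = (11 - (4)·0.667 - (3)·-0.125) / (9) = 0.967
Iteration 3:
  α = (6 - (-1)·0.569 - (4)·0.967) / (9) = 0.300
  β = (-1 - (-1)·0.110 - (-4)·0.967) / (8) = 0.372
  γ = (11 - (4)·0.110 - (3)·0.569) / (9) = 0.984

(0.300, 0.372, 0.984)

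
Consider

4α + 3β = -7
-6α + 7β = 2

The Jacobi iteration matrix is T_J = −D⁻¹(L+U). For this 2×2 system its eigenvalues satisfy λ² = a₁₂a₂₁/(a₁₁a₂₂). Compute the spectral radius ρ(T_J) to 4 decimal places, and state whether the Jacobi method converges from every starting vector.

a₁₂a₂₁/(a₁₁a₂₂) = (3)·(-6) / ((4)·(7)) = -0.642857
ρ = √|-0.642857| = √0.642857 = 0.8018
ρ < 1, so Jacobi converges

0.8018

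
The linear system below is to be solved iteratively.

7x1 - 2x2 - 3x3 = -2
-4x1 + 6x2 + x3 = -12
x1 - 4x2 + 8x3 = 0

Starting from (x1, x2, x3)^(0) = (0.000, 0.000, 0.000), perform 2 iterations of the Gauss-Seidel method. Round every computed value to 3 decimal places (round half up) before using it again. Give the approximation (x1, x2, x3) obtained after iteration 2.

(-1.366, -2.734, -1.196)

Iteration 1:
  x1 = (-2 - (-2)·0.000 - (-3)·0.000) / (7) = -0.286
  x2 = (-12 - (-4)·-0.286 - (1)·0.000) / (6) = -2.191
  x3 = (0 - (1)·-0.286 - (-4)·-2.191) / (8) = -1.060
Iteration 2:
  x1 = (-2 - (-2)·-2.191 - (-3)·-1.060) / (7) = -1.366
  x2 = (-12 - (-4)·-1.366 - (1)·-1.060) / (6) = -2.734
  x3 = (0 - (1)·-1.366 - (-4)·-2.734) / (8) = -1.196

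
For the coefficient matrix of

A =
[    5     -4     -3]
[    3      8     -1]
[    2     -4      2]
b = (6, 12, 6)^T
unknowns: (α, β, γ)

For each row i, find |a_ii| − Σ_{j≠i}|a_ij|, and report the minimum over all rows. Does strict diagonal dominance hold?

row 1: |5| − (4+3) = -2
row 2: |8| − (3+1) = 4
row 3: |2| − (2+4) = -4
minimum over rows = -4 → not strictly diagonally dominant

-4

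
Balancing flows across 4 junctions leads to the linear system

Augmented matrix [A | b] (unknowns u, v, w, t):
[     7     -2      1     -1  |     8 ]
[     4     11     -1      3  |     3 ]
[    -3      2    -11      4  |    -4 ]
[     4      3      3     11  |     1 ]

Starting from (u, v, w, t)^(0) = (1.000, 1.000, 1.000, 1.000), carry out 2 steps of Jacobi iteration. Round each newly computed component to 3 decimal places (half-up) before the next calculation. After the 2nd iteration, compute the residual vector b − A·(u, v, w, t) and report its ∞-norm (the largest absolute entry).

Iteration 1:
  u = (8 - (-2)·1.000 - (1)·1.000 - (-1)·1.000) / (7) = 1.429
  v = (3 - (4)·1.000 - (-1)·1.000 - (3)·1.000) / (11) = -0.273
  w = (-4 - (-3)·1.000 - (2)·1.000 - (4)·1.000) / (-11) = 0.636
  t = (1 - (4)·1.000 - (3)·1.000 - (3)·1.000) / (11) = -0.818
Iteration 2:
  u = (8 - (-2)·-0.273 - (1)·0.636 - (-1)·-0.818) / (7) = 0.857
  v = (3 - (4)·1.429 - (-1)·0.636 - (3)·-0.818) / (11) = 0.034
  w = (-4 - (-3)·1.429 - (2)·-0.273 - (4)·-0.818) / (-11) = -0.373
  t = (1 - (4)·1.429 - (3)·-0.273 - (3)·0.636) / (11) = -0.528
Residual b − A·x = (1.914, 0.409, -3.488, 4.397); ∞-norm = 4.397

4.397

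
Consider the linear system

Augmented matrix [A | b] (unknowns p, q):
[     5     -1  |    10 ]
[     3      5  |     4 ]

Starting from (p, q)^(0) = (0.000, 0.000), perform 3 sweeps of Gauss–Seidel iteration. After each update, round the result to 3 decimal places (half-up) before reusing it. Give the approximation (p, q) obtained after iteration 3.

Iteration 1:
  p = (10 - (-1)·0.000) / (5) = 2.000
  q = (4 - (3)·2.000) / (5) = -0.400
Iteration 2:
  p = (10 - (-1)·-0.400) / (5) = 1.920
  q = (4 - (3)·1.920) / (5) = -0.352
Iteration 3:
  p = (10 - (-1)·-0.352) / (5) = 1.930
  q = (4 - (3)·1.930) / (5) = -0.358

(1.930, -0.358)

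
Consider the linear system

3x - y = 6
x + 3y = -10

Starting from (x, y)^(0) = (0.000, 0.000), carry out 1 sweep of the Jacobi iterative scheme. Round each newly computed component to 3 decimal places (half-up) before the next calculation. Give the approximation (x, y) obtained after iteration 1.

(2.000, -3.333)

Iteration 1:
  x = (6 - (-1)·0.000) / (3) = 2.000
  y = (-10 - (1)·0.000) / (3) = -3.333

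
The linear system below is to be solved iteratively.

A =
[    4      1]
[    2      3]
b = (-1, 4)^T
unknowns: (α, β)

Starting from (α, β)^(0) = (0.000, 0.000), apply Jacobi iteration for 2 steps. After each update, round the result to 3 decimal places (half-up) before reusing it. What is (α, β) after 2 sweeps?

Iteration 1:
  α = (-1 - (1)·0.000) / (4) = -0.250
  β = (4 - (2)·0.000) / (3) = 1.333
Iteration 2:
  α = (-1 - (1)·1.333) / (4) = -0.583
  β = (4 - (2)·-0.250) / (3) = 1.500

(-0.583, 1.500)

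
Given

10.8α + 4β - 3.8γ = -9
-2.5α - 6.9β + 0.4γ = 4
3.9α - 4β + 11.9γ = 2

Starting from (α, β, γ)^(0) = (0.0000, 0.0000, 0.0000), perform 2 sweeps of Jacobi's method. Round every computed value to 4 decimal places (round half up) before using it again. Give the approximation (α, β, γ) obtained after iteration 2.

(-0.5595, -0.2680, 0.2463)

Iteration 1:
  α = (-9 - (4)·0.0000 - (-3.8)·0.0000) / (10.8) = -0.8333
  β = (4 - (-2.5)·0.0000 - (0.4)·0.0000) / (-6.9) = -0.5797
  γ = (2 - (3.9)·0.0000 - (-4)·0.0000) / (11.9) = 0.1681
Iteration 2:
  α = (-9 - (4)·-0.5797 - (-3.8)·0.1681) / (10.8) = -0.5595
  β = (4 - (-2.5)·-0.8333 - (0.4)·0.1681) / (-6.9) = -0.2680
  γ = (2 - (3.9)·-0.8333 - (-4)·-0.5797) / (11.9) = 0.2463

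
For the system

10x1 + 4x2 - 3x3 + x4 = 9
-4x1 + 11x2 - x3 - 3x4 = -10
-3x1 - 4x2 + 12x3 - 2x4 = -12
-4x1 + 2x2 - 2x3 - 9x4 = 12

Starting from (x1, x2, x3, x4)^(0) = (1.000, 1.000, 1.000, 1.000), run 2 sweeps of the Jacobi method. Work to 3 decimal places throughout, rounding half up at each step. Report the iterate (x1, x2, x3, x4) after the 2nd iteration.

(1.076, -1.162, -1.182, -1.629)

Iteration 1:
  x1 = (9 - (4)·1.000 - (-3)·1.000 - (1)·1.000) / (10) = 0.700
  x2 = (-10 - (-4)·1.000 - (-1)·1.000 - (-3)·1.000) / (11) = -0.182
  x3 = (-12 - (-3)·1.000 - (-4)·1.000 - (-2)·1.000) / (12) = -0.250
  x4 = (12 - (-4)·1.000 - (2)·1.000 - (-2)·1.000) / (-9) = -1.778
Iteration 2:
  x1 = (9 - (4)·-0.182 - (-3)·-0.250 - (1)·-1.778) / (10) = 1.076
  x2 = (-10 - (-4)·0.700 - (-1)·-0.250 - (-3)·-1.778) / (11) = -1.162
  x3 = (-12 - (-3)·0.700 - (-4)·-0.182 - (-2)·-1.778) / (12) = -1.182
  x4 = (12 - (-4)·0.700 - (2)·-0.182 - (-2)·-0.250) / (-9) = -1.629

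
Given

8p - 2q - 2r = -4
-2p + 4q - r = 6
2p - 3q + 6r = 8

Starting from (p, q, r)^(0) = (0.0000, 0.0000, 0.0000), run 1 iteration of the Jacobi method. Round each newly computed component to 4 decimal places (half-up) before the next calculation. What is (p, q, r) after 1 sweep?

(-0.5000, 1.5000, 1.3333)

Iteration 1:
  p = (-4 - (-2)·0.0000 - (-2)·0.0000) / (8) = -0.5000
  q = (6 - (-2)·0.0000 - (-1)·0.0000) / (4) = 1.5000
  r = (8 - (2)·0.0000 - (-3)·0.0000) / (6) = 1.3333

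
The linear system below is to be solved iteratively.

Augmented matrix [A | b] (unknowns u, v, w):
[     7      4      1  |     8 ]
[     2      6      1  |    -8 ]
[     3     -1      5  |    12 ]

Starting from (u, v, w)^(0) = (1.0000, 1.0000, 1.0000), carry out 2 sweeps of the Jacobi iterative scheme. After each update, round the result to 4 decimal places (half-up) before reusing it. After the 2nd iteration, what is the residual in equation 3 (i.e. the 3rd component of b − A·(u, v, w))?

Iteration 1:
  u = (8 - (4)·1.0000 - (1)·1.0000) / (7) = 0.4286
  v = (-8 - (2)·1.0000 - (1)·1.0000) / (6) = -1.8333
  w = (12 - (3)·1.0000 - (-1)·1.0000) / (5) = 2.0000
Iteration 2:
  u = (8 - (4)·-1.8333 - (1)·2.0000) / (7) = 1.9047
  v = (-8 - (2)·0.4286 - (1)·2.0000) / (6) = -1.8095
  w = (12 - (3)·0.4286 - (-1)·-1.8333) / (5) = 1.7762
Residual b − A·x = (0.1289, -2.7286, -4.4046)

-4.4046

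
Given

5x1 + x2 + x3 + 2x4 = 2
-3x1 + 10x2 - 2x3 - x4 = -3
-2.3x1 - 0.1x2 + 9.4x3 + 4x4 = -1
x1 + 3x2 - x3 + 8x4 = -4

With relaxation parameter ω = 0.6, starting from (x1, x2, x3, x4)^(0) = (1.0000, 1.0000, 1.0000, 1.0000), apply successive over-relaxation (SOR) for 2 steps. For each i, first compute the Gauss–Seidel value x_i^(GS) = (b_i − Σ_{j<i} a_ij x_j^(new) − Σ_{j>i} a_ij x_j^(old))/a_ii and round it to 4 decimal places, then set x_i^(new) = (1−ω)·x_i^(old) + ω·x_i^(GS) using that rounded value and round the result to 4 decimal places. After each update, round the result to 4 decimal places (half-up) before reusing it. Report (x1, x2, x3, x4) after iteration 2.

Iteration 1:
  x1: GS value = (2 - (1)·1.0000 - (1)·1.0000 - (2)·1.0000) / (5) = -0.4000;  x1 ← (1−ω)·1.0000 + ω·-0.4000 = 0.1600
  x2: GS value = (-3 - (-3)·0.1600 - (-2)·1.0000 - (-1)·1.0000) / (10) = 0.0480;  x2 ← (1−ω)·1.0000 + ω·0.0480 = 0.4288
  x3: GS value = (-1 - (-2.3)·0.1600 - (-0.1)·0.4288 - (4)·1.0000) / (9.4) = -0.4882;  x3 ← (1−ω)·1.0000 + ω·-0.4882 = 0.1071
  x4: GS value = (-4 - (1)·0.1600 - (3)·0.4288 - (-1)·0.1071) / (8) = -0.6674;  x4 ← (1−ω)·1.0000 + ω·-0.6674 = -0.0004
Iteration 2:
  x1: GS value = (2 - (1)·0.4288 - (1)·0.1071 - (2)·-0.0004) / (5) = 0.2930;  x1 ← (1−ω)·0.1600 + ω·0.2930 = 0.2398
  x2: GS value = (-3 - (-3)·0.2398 - (-2)·0.1071 - (-1)·-0.0004) / (10) = -0.2067;  x2 ← (1−ω)·0.4288 + ω·-0.2067 = 0.0475
  x3: GS value = (-1 - (-2.3)·0.2398 - (-0.1)·0.0475 - (4)·-0.0004) / (9.4) = -0.0470;  x3 ← (1−ω)·0.1071 + ω·-0.0470 = 0.0146
  x4: GS value = (-4 - (1)·0.2398 - (3)·0.0475 - (-1)·0.0146) / (8) = -0.5460;  x4 ← (1−ω)·-0.0004 + ω·-0.5460 = -0.3278

(0.2398, 0.0475, 0.0146, -0.3278)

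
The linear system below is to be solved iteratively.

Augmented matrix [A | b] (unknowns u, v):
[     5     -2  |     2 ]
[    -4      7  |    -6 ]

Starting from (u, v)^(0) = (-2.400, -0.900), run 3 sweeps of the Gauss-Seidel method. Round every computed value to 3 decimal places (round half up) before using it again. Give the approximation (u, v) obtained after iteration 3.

(0.072, -0.816)

Iteration 1:
  u = (2 - (-2)·-0.900) / (5) = 0.040
  v = (-6 - (-4)·0.040) / (7) = -0.834
Iteration 2:
  u = (2 - (-2)·-0.834) / (5) = 0.066
  v = (-6 - (-4)·0.066) / (7) = -0.819
Iteration 3:
  u = (2 - (-2)·-0.819) / (5) = 0.072
  v = (-6 - (-4)·0.072) / (7) = -0.816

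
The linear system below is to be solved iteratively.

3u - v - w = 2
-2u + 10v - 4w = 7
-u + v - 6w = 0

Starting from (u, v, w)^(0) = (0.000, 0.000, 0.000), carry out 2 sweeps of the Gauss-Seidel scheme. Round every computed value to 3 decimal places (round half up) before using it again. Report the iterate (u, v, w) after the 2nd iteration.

(0.954, 0.902, -0.009)

Iteration 1:
  u = (2 - (-1)·0.000 - (-1)·0.000) / (3) = 0.667
  v = (7 - (-2)·0.667 - (-4)·0.000) / (10) = 0.833
  w = (0 - (-1)·0.667 - (1)·0.833) / (-6) = 0.028
Iteration 2:
  u = (2 - (-1)·0.833 - (-1)·0.028) / (3) = 0.954
  v = (7 - (-2)·0.954 - (-4)·0.028) / (10) = 0.902
  w = (0 - (-1)·0.954 - (1)·0.902) / (-6) = -0.009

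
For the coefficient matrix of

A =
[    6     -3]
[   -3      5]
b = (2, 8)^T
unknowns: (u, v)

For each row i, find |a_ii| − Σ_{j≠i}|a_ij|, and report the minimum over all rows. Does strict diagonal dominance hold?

2

row 1: |6| − (3) = 3
row 2: |5| − (3) = 2
minimum over rows = 2 → strictly diagonally dominant (convergence guaranteed)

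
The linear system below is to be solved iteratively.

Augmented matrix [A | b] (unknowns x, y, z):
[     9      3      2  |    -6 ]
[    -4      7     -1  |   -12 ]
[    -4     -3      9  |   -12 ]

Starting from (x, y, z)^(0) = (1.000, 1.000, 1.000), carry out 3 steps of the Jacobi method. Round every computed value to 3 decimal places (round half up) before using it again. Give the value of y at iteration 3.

-2.150

Iteration 1:
  x = (-6 - (3)·1.000 - (2)·1.000) / (9) = -1.222
  y = (-12 - (-4)·1.000 - (-1)·1.000) / (7) = -1.000
  z = (-12 - (-4)·1.000 - (-3)·1.000) / (9) = -0.556
Iteration 2:
  x = (-6 - (3)·-1.000 - (2)·-0.556) / (9) = -0.210
  y = (-12 - (-4)·-1.222 - (-1)·-0.556) / (7) = -2.492
  z = (-12 - (-4)·-1.222 - (-3)·-1.000) / (9) = -2.210
Iteration 3:
  x = (-6 - (3)·-2.492 - (2)·-2.210) / (9) = 0.655
  y = (-12 - (-4)·-0.210 - (-1)·-2.210) / (7) = -2.150
  z = (-12 - (-4)·-0.210 - (-3)·-2.492) / (9) = -2.257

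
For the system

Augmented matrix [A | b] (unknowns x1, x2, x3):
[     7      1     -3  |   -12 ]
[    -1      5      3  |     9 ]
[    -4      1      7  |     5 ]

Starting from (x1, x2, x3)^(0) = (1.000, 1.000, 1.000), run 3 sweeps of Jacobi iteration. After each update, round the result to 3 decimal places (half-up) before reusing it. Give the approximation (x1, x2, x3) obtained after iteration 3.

Iteration 1:
  x1 = (-12 - (1)·1.000 - (-3)·1.000) / (7) = -1.429
  x2 = (9 - (-1)·1.000 - (3)·1.000) / (5) = 1.400
  x3 = (5 - (-4)·1.000 - (1)·1.000) / (7) = 1.143
Iteration 2:
  x1 = (-12 - (1)·1.400 - (-3)·1.143) / (7) = -1.424
  x2 = (9 - (-1)·-1.429 - (3)·1.143) / (5) = 0.828
  x3 = (5 - (-4)·-1.429 - (1)·1.400) / (7) = -0.302
Iteration 3:
  x1 = (-12 - (1)·0.828 - (-3)·-0.302) / (7) = -1.962
  x2 = (9 - (-1)·-1.424 - (3)·-0.302) / (5) = 1.696
  x3 = (5 - (-4)·-1.424 - (1)·0.828) / (7) = -0.218

(-1.962, 1.696, -0.218)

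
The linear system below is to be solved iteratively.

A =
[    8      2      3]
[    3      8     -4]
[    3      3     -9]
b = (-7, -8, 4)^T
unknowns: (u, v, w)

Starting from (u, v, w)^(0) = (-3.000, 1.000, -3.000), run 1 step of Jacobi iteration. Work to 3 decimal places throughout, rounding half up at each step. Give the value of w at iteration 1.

-1.111

Iteration 1:
  u = (-7 - (2)·1.000 - (3)·-3.000) / (8) = 0.000
  v = (-8 - (3)·-3.000 - (-4)·-3.000) / (8) = -1.375
  w = (4 - (3)·-3.000 - (3)·1.000) / (-9) = -1.111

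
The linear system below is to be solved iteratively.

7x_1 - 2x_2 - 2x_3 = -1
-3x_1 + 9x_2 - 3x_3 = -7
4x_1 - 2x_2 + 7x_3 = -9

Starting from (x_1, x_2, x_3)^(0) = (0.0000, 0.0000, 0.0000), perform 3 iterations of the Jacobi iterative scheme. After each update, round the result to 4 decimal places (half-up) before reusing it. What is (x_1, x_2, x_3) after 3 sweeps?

Iteration 1:
  x_1 = (-1 - (-2)·0.0000 - (-2)·0.0000) / (7) = -0.1429
  x_2 = (-7 - (-3)·0.0000 - (-3)·0.0000) / (9) = -0.7778
  x_3 = (-9 - (4)·0.0000 - (-2)·0.0000) / (7) = -1.2857
Iteration 2:
  x_1 = (-1 - (-2)·-0.7778 - (-2)·-1.2857) / (7) = -0.7324
  x_2 = (-7 - (-3)·-0.1429 - (-3)·-1.2857) / (9) = -1.2540
  x_3 = (-9 - (4)·-0.1429 - (-2)·-0.7778) / (7) = -1.4263
Iteration 3:
  x_1 = (-1 - (-2)·-1.2540 - (-2)·-1.4263) / (7) = -0.9087
  x_2 = (-7 - (-3)·-0.7324 - (-3)·-1.4263) / (9) = -1.4973
  x_3 = (-9 - (4)·-0.7324 - (-2)·-1.2540) / (7) = -1.2255

(-0.9087, -1.4973, -1.2255)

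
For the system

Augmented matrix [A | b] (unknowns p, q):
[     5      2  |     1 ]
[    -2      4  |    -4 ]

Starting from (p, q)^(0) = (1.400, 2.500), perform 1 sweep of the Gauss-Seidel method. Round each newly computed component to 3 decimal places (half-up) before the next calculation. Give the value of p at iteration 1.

Iteration 1:
  p = (1 - (2)·2.500) / (5) = -0.800
  q = (-4 - (-2)·-0.800) / (4) = -1.400

-0.800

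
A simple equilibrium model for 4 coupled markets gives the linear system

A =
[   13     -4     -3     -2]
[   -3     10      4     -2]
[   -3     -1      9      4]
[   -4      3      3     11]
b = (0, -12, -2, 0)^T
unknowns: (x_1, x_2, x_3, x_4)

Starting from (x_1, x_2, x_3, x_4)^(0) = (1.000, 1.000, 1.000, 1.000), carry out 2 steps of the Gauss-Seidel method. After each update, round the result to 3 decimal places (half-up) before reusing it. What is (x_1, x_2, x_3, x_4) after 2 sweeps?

Iteration 1:
  x_1 = (0 - (-4)·1.000 - (-3)·1.000 - (-2)·1.000) / (13) = 0.692
  x_2 = (-12 - (-3)·0.692 - (4)·1.000 - (-2)·1.000) / (10) = -1.192
  x_3 = (-2 - (-3)·0.692 - (-1)·-1.192 - (4)·1.000) / (9) = -0.568
  x_4 = (0 - (-4)·0.692 - (3)·-1.192 - (3)·-0.568) / (11) = 0.732
Iteration 2:
  x_1 = (0 - (-4)·-1.192 - (-3)·-0.568 - (-2)·0.732) / (13) = -0.385
  x_2 = (-12 - (-3)·-0.385 - (4)·-0.568 - (-2)·0.732) / (10) = -0.942
  x_3 = (-2 - (-3)·-0.385 - (-1)·-0.942 - (4)·0.732) / (9) = -0.781
  x_4 = (0 - (-4)·-0.385 - (3)·-0.942 - (3)·-0.781) / (11) = 0.330

(-0.385, -0.942, -0.781, 0.330)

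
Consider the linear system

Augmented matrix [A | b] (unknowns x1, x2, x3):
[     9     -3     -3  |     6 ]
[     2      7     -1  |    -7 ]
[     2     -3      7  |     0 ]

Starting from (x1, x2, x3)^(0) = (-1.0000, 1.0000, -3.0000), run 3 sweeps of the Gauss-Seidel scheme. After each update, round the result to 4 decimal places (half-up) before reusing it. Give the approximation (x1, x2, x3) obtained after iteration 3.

(0.1520, -1.1092, -0.5188)

Iteration 1:
  x1 = (6 - (-3)·1.0000 - (-3)·-3.0000) / (9) = 0.0000
  x2 = (-7 - (2)·0.0000 - (-1)·-3.0000) / (7) = -1.4286
  x3 = (0 - (2)·0.0000 - (-3)·-1.4286) / (7) = -0.6123
Iteration 2:
  x1 = (6 - (-3)·-1.4286 - (-3)·-0.6123) / (9) = -0.0136
  x2 = (-7 - (2)·-0.0136 - (-1)·-0.6123) / (7) = -1.0836
  x3 = (0 - (2)·-0.0136 - (-3)·-1.0836) / (7) = -0.4605
Iteration 3:
  x1 = (6 - (-3)·-1.0836 - (-3)·-0.4605) / (9) = 0.1520
  x2 = (-7 - (2)·0.1520 - (-1)·-0.4605) / (7) = -1.1092
  x3 = (0 - (2)·0.1520 - (-3)·-1.1092) / (7) = -0.5188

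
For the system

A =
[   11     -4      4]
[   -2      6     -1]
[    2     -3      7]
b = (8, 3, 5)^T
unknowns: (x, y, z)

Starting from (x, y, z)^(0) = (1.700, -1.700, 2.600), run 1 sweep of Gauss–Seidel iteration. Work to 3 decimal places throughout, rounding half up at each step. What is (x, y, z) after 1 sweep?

(-0.836, 0.655, 1.234)

Iteration 1:
  x = (8 - (-4)·-1.700 - (4)·2.600) / (11) = -0.836
  y = (3 - (-2)·-0.836 - (-1)·2.600) / (6) = 0.655
  z = (5 - (2)·-0.836 - (-3)·0.655) / (7) = 1.234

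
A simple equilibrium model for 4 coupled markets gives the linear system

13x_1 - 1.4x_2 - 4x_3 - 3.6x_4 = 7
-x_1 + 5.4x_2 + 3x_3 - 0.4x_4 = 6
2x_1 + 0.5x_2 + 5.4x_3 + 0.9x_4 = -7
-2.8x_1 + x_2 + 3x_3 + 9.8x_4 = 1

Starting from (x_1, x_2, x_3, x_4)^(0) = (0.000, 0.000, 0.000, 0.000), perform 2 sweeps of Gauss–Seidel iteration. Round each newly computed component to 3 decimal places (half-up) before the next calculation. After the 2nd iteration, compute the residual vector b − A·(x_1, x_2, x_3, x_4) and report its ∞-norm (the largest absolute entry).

Iteration 1:
  x_1 = (7 - (-1.4)·0.000 - (-4)·0.000 - (-3.6)·0.000) / (13) = 0.538
  x_2 = (6 - (-1)·0.538 - (3)·0.000 - (-0.4)·0.000) / (5.4) = 1.211
  x_3 = (-7 - (2)·0.538 - (0.5)·1.211 - (0.9)·0.000) / (5.4) = -1.608
  x_4 = (1 - (-2.8)·0.538 - (1)·1.211 - (3)·-1.608) / (9.8) = 0.624
Iteration 2:
  x_1 = (7 - (-1.4)·1.211 - (-4)·-1.608 - (-3.6)·0.624) / (13) = 0.347
  x_2 = (6 - (-1)·0.347 - (3)·-1.608 - (-0.4)·0.624) / (5.4) = 2.115
  x_3 = (-7 - (2)·0.347 - (0.5)·2.115 - (0.9)·0.624) / (5.4) = -1.725
  x_4 = (1 - (-2.8)·0.347 - (1)·2.115 - (3)·-1.725) / (9.8) = 0.513
Residual b − A·x = (0.397, 0.306, 0.102, 0.004); ∞-norm = 0.397

0.397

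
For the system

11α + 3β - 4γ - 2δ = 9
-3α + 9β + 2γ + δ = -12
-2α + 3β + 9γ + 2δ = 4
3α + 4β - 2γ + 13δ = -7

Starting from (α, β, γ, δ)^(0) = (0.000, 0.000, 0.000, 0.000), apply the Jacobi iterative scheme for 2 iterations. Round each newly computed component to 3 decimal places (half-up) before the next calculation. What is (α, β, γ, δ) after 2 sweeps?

(1.245, -1.100, 1.190, -0.249)

Iteration 1:
  α = (9 - (3)·0.000 - (-4)·0.000 - (-2)·0.000) / (11) = 0.818
  β = (-12 - (-3)·0.000 - (2)·0.000 - (1)·0.000) / (9) = -1.333
  γ = (4 - (-2)·0.000 - (3)·0.000 - (2)·0.000) / (9) = 0.444
  δ = (-7 - (3)·0.000 - (4)·0.000 - (-2)·0.000) / (13) = -0.538
Iteration 2:
  α = (9 - (3)·-1.333 - (-4)·0.444 - (-2)·-0.538) / (11) = 1.245
  β = (-12 - (-3)·0.818 - (2)·0.444 - (1)·-0.538) / (9) = -1.100
  γ = (4 - (-2)·0.818 - (3)·-1.333 - (2)·-0.538) / (9) = 1.190
  δ = (-7 - (3)·0.818 - (4)·-1.333 - (-2)·0.444) / (13) = -0.249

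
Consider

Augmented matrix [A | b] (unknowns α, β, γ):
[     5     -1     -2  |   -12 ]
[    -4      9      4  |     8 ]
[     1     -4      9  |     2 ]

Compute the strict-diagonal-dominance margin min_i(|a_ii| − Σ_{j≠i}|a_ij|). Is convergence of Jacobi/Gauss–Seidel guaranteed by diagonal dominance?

row 1: |5| − (1+2) = 2
row 2: |9| − (4+4) = 1
row 3: |9| − (1+4) = 4
minimum over rows = 1 → strictly diagonally dominant (convergence guaranteed)

1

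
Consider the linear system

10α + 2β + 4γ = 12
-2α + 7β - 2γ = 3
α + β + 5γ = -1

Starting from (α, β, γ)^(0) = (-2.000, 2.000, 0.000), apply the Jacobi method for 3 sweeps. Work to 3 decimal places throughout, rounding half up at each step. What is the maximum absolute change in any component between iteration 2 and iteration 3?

Iteration 1:
  α = (12 - (2)·2.000 - (4)·0.000) / (10) = 0.800
  β = (3 - (-2)·-2.000 - (-2)·0.000) / (7) = -0.143
  γ = (-1 - (1)·-2.000 - (1)·2.000) / (5) = -0.200
Iteration 2:
  α = (12 - (2)·-0.143 - (4)·-0.200) / (10) = 1.309
  β = (3 - (-2)·0.800 - (-2)·-0.200) / (7) = 0.600
  γ = (-1 - (1)·0.800 - (1)·-0.143) / (5) = -0.331
Iteration 3:
  α = (12 - (2)·0.600 - (4)·-0.331) / (10) = 1.212
  β = (3 - (-2)·1.309 - (-2)·-0.331) / (7) = 0.708
  γ = (-1 - (1)·1.309 - (1)·0.600) / (5) = -0.582
Change: (-0.097, 0.108, -0.251) → max |·| = 0.251

0.251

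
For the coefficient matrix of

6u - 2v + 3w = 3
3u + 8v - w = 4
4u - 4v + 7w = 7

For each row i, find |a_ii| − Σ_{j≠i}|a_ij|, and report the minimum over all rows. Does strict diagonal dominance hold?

row 1: |6| − (2+3) = 1
row 2: |8| − (3+1) = 4
row 3: |7| − (4+4) = -1
minimum over rows = -1 → not strictly diagonally dominant

-1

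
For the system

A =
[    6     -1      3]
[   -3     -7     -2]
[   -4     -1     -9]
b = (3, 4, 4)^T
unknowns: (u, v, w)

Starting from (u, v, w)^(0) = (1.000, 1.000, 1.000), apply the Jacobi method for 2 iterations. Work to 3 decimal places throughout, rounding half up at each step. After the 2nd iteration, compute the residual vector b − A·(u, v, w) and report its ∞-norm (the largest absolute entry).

3.403

Iteration 1:
  u = (3 - (-1)·1.000 - (3)·1.000) / (6) = 0.167
  v = (4 - (-3)·1.000 - (-2)·1.000) / (-7) = -1.286
  w = (4 - (-4)·1.000 - (-1)·1.000) / (-9) = -1.000
Iteration 2:
  u = (3 - (-1)·-1.286 - (3)·-1.000) / (6) = 0.786
  v = (4 - (-3)·0.167 - (-2)·-1.000) / (-7) = -0.357
  w = (4 - (-4)·0.167 - (-1)·-1.286) / (-9) = -0.376
Residual b − A·x = (-0.945, 3.107, 3.403); ∞-norm = 3.403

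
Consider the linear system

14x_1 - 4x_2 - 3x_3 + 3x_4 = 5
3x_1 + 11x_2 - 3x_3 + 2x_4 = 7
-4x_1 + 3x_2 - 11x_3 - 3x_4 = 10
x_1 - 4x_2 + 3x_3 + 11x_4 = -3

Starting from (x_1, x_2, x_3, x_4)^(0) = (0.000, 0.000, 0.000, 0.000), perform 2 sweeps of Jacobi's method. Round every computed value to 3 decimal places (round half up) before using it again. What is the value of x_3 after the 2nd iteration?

Iteration 1:
  x_1 = (5 - (-4)·0.000 - (-3)·0.000 - (3)·0.000) / (14) = 0.357
  x_2 = (7 - (3)·0.000 - (-3)·0.000 - (2)·0.000) / (11) = 0.636
  x_3 = (10 - (-4)·0.000 - (3)·0.000 - (-3)·0.000) / (-11) = -0.909
  x_4 = (-3 - (1)·0.000 - (-4)·0.000 - (3)·0.000) / (11) = -0.273
Iteration 2:
  x_1 = (5 - (-4)·0.636 - (-3)·-0.909 - (3)·-0.273) / (14) = 0.403
  x_2 = (7 - (3)·0.357 - (-3)·-0.909 - (2)·-0.273) / (11) = 0.341
  x_3 = (10 - (-4)·0.357 - (3)·0.636 - (-3)·-0.273) / (-11) = -0.791
  x_4 = (-3 - (1)·0.357 - (-4)·0.636 - (3)·-0.909) / (11) = 0.174

-0.791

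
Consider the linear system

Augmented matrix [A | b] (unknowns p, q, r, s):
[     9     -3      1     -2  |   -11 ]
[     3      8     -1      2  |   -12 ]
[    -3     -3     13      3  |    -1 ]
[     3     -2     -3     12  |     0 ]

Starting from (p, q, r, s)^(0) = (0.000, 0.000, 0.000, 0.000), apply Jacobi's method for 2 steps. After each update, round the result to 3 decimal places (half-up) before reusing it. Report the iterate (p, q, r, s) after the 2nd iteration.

(-1.714, -1.051, -0.705, 0.036)

Iteration 1:
  p = (-11 - (-3)·0.000 - (1)·0.000 - (-2)·0.000) / (9) = -1.222
  q = (-12 - (3)·0.000 - (-1)·0.000 - (2)·0.000) / (8) = -1.500
  r = (-1 - (-3)·0.000 - (-3)·0.000 - (3)·0.000) / (13) = -0.077
  s = (0 - (3)·0.000 - (-2)·0.000 - (-3)·0.000) / (12) = 0.000
Iteration 2:
  p = (-11 - (-3)·-1.500 - (1)·-0.077 - (-2)·0.000) / (9) = -1.714
  q = (-12 - (3)·-1.222 - (-1)·-0.077 - (2)·0.000) / (8) = -1.051
  r = (-1 - (-3)·-1.222 - (-3)·-1.500 - (3)·0.000) / (13) = -0.705
  s = (0 - (3)·-1.222 - (-2)·-1.500 - (-3)·-0.077) / (12) = 0.036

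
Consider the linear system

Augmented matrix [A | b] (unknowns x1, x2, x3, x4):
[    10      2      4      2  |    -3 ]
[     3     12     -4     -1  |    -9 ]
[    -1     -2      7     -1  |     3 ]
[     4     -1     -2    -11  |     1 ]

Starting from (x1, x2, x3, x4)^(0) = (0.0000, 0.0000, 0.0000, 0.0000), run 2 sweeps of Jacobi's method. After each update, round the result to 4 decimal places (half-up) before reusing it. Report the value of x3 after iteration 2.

0.1584

Iteration 1:
  x1 = (-3 - (2)·0.0000 - (4)·0.0000 - (2)·0.0000) / (10) = -0.3000
  x2 = (-9 - (3)·0.0000 - (-4)·0.0000 - (-1)·0.0000) / (12) = -0.7500
  x3 = (3 - (-1)·0.0000 - (-2)·0.0000 - (-1)·0.0000) / (7) = 0.4286
  x4 = (1 - (4)·0.0000 - (-1)·0.0000 - (-2)·0.0000) / (-11) = -0.0909
Iteration 2:
  x1 = (-3 - (2)·-0.7500 - (4)·0.4286 - (2)·-0.0909) / (10) = -0.3033
  x2 = (-9 - (3)·-0.3000 - (-4)·0.4286 - (-1)·-0.0909) / (12) = -0.5397
  x3 = (3 - (-1)·-0.3000 - (-2)·-0.7500 - (-1)·-0.0909) / (7) = 0.1584
  x4 = (1 - (4)·-0.3000 - (-1)·-0.7500 - (-2)·0.4286) / (-11) = -0.2097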